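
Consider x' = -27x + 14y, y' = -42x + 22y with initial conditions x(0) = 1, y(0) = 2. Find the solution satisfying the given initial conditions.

Coefficient matrix A = [[-27, 14], [-42, 22]].
Characteristic polynomial det(A - λI) = λ^2 + 5λ - 6 = 0.
Eigenvalues λ = 1, -6.
For λ=1: (A-λI) row 1 is [-28, 14], so an eigenvector is (-1, -2).
For λ=-6: (A-λI) row 1 is [-21, 14], so an eigenvector is (2, 3).
General solution: c_1e^(t)(-1,-2) + c_2e^(-6t)(2,3).
Applying x(0)=1, y(0)=2 gives c_1=-1, c_2=0.

x(t) = e^(t), y(t) = 2e^(t)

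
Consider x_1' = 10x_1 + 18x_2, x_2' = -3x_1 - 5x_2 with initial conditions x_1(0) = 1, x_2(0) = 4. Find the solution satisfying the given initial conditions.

x_1(t) = 27e^(4t) - 26e^(t), x_2(t) = -9e^(4t) + 13e^(t)

Coefficient matrix A = [[10, 18], [-3, -5]].
Characteristic polynomial det(A - λI) = λ^2 - 5λ + 4 = 0.
Eigenvalues λ = 4, 1.
For λ=4: (A-λI) row 1 is [6, 18], so an eigenvector is (3, -1).
For λ=1: (A-λI) row 1 is [9, 18], so an eigenvector is (-2, 1).
General solution: C_1e^(4t)(3,-1) + C_2e^(t)(-2,1).
Applying x_1(0)=1, x_2(0)=4 gives C_1=9, C_2=13.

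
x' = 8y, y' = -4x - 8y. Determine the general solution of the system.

x(t) = c_1e^(-4t)sin(4t) + c_1e^(-4t)cos(4t) + c_2e^(-4t)sin(4t) - c_2e^(-4t)cos(4t), y(t) = -c_1e^(-4t)sin(4t) + c_2e^(-4t)cos(4t)

Coefficient matrix A = [[0, 8], [-4, -8]].
Characteristic polynomial det(A - λI) = λ^2 + 8λ + 32 = 0.
Eigenvalues λ = -4 ± 4i (complex conjugate pair).
For λ=-4+4i: an eigenvector is (1,0) - i(1,-1) = (1 - i, 0 + i).
A real fundamental pair from Re and Im of e^((-4+4i)t)v: X_1 = e^(-4t)(cos(4t)·(1,0) + sin(4t)·(1,-1)), X_2 = e^(-4t)(sin(4t)·(1,0) - cos(4t)·(1,-1)).
General solution: c_1X_1 + c_2X_2.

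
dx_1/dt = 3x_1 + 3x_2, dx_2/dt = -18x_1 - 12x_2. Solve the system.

x_1(t) = -K_1e^(-6t) - K_2e^(-3t), x_2(t) = 3K_1e^(-6t) + 2K_2e^(-3t)

Coefficient matrix A = [[3, 3], [-18, -12]].
Characteristic polynomial det(A - λI) = λ^2 + 9λ + 18 = 0.
Eigenvalues λ = -6, -3.
For λ=-6: (A-λI) row 1 is [9, 3], so an eigenvector is (-1, 3).
For λ=-3: (A-λI) row 1 is [6, 3], so an eigenvector is (-1, 2).
General solution: K_1e^(-6t)(-1,3) + K_2e^(-3t)(-1,2).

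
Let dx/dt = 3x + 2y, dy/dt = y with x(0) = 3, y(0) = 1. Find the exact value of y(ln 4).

4

A = [[3,2],[0,1]]; eigenvalues λ = 1, 3.
Eigenvectors: (-1,1) for λ=1, (1,0) for λ=3.
From the initial condition, c_1 = 1, c_2 = 4.
y(ln 4) = (1)(4^1)(1) + (4)(4^3)(0) = 4.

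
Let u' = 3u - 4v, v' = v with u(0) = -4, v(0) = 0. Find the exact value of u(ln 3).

A = [[3,-4],[0,1]]; eigenvalues λ = 1, 3.
Eigenvectors: (2,1) for λ=1, (1,0) for λ=3.
From the initial condition, c_1 = 0, c_2 = -4.
u(ln 3) = (0)(3^1)(2) + (-4)(3^3)(1) = -108.

-108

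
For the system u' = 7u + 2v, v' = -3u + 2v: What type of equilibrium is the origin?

A = [[7,2],[-3,2]]; det(A-λI) = λ^2 - 9λ + 20.
λ = 5, 4: both positive.

unstable node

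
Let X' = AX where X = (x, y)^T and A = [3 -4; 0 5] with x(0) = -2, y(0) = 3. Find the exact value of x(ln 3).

-1350

A = [[3,-4],[0,5]]; eigenvalues λ = 5, 3.
Eigenvectors: (-2,1) for λ=5, (-1,0) for λ=3.
From the initial condition, c_1 = 3, c_2 = -4.
x(ln 3) = (3)(3^5)(-2) + (-4)(3^3)(-1) = -1350.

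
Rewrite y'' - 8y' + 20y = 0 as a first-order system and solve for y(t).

Let x_1 = y, x_2 = y'. Then x_1' = x_2 and x_2' = -20x_1 + 8x_2.
A = [[0,1],[-20,8]]; det(A-λI) = λ^2 - 8λ + 20.
Eigenvalues λ = 4 ± 2i.

y(t) = c_1e^(4t)cos(2t) + c_2e^(4t)sin(2t)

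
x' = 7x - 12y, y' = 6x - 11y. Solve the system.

x(t) = -c_1e^(-5t) - 2c_2e^(t), y(t) = -c_1e^(-5t) - c_2e^(t)

Coefficient matrix A = [[7, -12], [6, -11]].
Characteristic polynomial det(A - λI) = λ^2 + 4λ - 5 = 0.
Eigenvalues λ = -5, 1.
For λ=-5: (A-λI) row 1 is [12, -12], so an eigenvector is (-1, -1).
For λ=1: (A-λI) row 1 is [6, -12], so an eigenvector is (-2, -1).
General solution: c_1e^(-5t)(-1,-1) + c_2e^(t)(-2,-1).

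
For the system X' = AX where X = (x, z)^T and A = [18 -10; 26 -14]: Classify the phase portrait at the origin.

unstable spiral

A = [[18,-10],[26,-14]]; det(A-λI) = λ^2 - 4λ + 8.
λ = 2 ± 2i: positive real part.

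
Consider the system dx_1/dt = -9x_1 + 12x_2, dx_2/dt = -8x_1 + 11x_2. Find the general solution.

x_1(t) = K_1e^(3t) - 3K_2e^(-t), x_2(t) = K_1e^(3t) - 2K_2e^(-t)

Coefficient matrix A = [[-9, 12], [-8, 11]].
Characteristic polynomial det(A - λI) = λ^2 - 2λ - 3 = 0.
Eigenvalues λ = 3, -1.
For λ=3: (A-λI) row 1 is [-12, 12], so an eigenvector is (1, 1).
For λ=-1: (A-λI) row 1 is [-8, 12], so an eigenvector is (-3, -2).
General solution: K_1e^(3t)(1,1) + K_2e^(-t)(-3,-2).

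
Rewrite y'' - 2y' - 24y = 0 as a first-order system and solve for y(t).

Let x_1 = y, x_2 = y'. Then x_1' = x_2 and x_2' = 24x_1 + 2x_2.
A = [[0,1],[24,2]]; det(A-λI) = λ^2 - 2λ - 24.
Eigenvalues λ = 6, -4 with eigenvectors (1,6), (1,-4).

y(t) = C_1e^(6t) + C_2e^(-4t)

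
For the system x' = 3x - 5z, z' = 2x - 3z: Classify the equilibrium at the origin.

center

A = [[3,-5],[2,-3]]; det(A-λI) = λ^2 + 1.
λ = 0 ± i: zero real part.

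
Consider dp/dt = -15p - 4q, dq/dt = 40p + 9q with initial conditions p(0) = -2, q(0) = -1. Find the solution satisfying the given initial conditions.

Coefficient matrix A = [[-15, -4], [40, 9]].
Characteristic polynomial det(A - λI) = λ^2 + 6λ + 25 = 0.
Eigenvalues λ = -3 ± 4i (complex conjugate pair).
For λ=-3+4i: an eigenvector is (0,1) - i(-1,3) = (0 + i, 1 - 3i).
A real fundamental pair from Re and Im of e^((-3+4i)t)v: X_1 = e^(-3t)(cos(4t)·(0,1) + sin(4t)·(-1,3)), X_2 = e^(-3t)(sin(4t)·(0,1) - cos(4t)·(-1,3)).
General solution: C_1X_1 + C_2X_2.
Applying p(0)=-2, q(0)=-1 gives C_1=-7, C_2=-2.

p(t) = 7e^(-3t)sin(4t) - 2e^(-3t)cos(4t), q(t) = -23e^(-3t)sin(4t) - e^(-3t)cos(4t)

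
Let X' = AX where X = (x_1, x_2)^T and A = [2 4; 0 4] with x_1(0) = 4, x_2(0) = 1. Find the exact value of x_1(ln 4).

544

A = [[2,4],[0,4]]; eigenvalues λ = 2, 4.
Eigenvectors: (-1,0) for λ=2, (2,1) for λ=4.
From the initial condition, c_1 = -2, c_2 = 1.
x_1(ln 4) = (-2)(4^2)(-1) + (1)(4^4)(2) = 544.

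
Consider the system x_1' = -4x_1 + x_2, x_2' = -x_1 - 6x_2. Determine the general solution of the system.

Coefficient matrix A = [[-4, 1], [-1, -6]].
Characteristic polynomial det(A - λI) = λ^2 + 10λ + 25 = 0.
Single eigenvalue λ = -5 with algebraic multiplicity 2.
Eigenvector v = (-1,1); generalized eigenvector w with (A-λI)w=v is (-1,0).
General solution: e^(-5t)[C_1·v + C_2·(t·v + w)].

x_1(t) = -C_1e^(-5t) - C_2te^(-5t) - C_2e^(-5t), x_2(t) = C_1e^(-5t) + C_2te^(-5t)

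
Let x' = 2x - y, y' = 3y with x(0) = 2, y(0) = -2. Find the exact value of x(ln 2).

A = [[2,-1],[0,3]]; eigenvalues λ = 2, 3.
Eigenvectors: (1,0) for λ=2, (1,-1) for λ=3.
From the initial condition, c_1 = 0, c_2 = 2.
x(ln 2) = (0)(2^2)(1) + (2)(2^3)(1) = 16.

16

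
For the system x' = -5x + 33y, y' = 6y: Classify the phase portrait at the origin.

saddle

A = [[-5,33],[0,6]]; det(A-λI) = λ^2 - λ - 30.
λ = -5, 6: opposite signs.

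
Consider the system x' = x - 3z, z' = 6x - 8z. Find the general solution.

x(t) = -c_1e^(-2t) + c_2e^(-5t), z(t) = -c_1e^(-2t) + 2c_2e^(-5t)

Coefficient matrix A = [[1, -3], [6, -8]].
Characteristic polynomial det(A - λI) = λ^2 + 7λ + 10 = 0.
Eigenvalues λ = -2, -5.
For λ=-2: (A-λI) row 1 is [3, -3], so an eigenvector is (-1, -1).
For λ=-5: (A-λI) row 1 is [6, -3], so an eigenvector is (1, 2).
General solution: c_1e^(-2t)(-1,-1) + c_2e^(-5t)(1,2).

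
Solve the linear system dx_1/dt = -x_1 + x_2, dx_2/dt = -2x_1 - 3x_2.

Coefficient matrix A = [[-1, 1], [-2, -3]].
Characteristic polynomial det(A - λI) = λ^2 + 4λ + 5 = 0.
Eigenvalues λ = -2 ± i (complex conjugate pair).
For λ=-2+i: an eigenvector is (0,-1) - i(-1,1) = (0 + i, -1 - i).
A real fundamental pair from Re and Im of e^((-2+i)t)v: X_1 = e^(-2t)(cos(t)·(0,-1) + sin(t)·(-1,1)), X_2 = e^(-2t)(sin(t)·(0,-1) - cos(t)·(-1,1)).
General solution: C_1X_1 + C_2X_2.

x_1(t) = -C_1e^(-2t)sin(t) + C_2e^(-2t)cos(t), x_2(t) = C_1e^(-2t)sin(t) - C_1e^(-2t)cos(t) - C_2e^(-2t)sin(t) - C_2e^(-2t)cos(t)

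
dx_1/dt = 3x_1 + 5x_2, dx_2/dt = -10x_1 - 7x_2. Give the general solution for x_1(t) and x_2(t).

x_1(t) = K_1e^(-2t)cos(5t) + K_2e^(-2t)sin(5t), x_2(t) = -K_1e^(-2t)sin(5t) - K_1e^(-2t)cos(5t) - K_2e^(-2t)sin(5t) + K_2e^(-2t)cos(5t)

Coefficient matrix A = [[3, 5], [-10, -7]].
Characteristic polynomial det(A - λI) = λ^2 + 4λ + 29 = 0.
Eigenvalues λ = -2 ± 5i (complex conjugate pair).
For λ=-2+5i: an eigenvector is (1,-1) - i(0,-1) = (1, -1 + i).
A real fundamental pair from Re and Im of e^((-2+5i)t)v: X_1 = e^(-2t)(cos(5t)·(1,-1) + sin(5t)·(0,-1)), X_2 = e^(-2t)(sin(5t)·(1,-1) - cos(5t)·(0,-1)).
General solution: K_1X_1 + K_2X_2.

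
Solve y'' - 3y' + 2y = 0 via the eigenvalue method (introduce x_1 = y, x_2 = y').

Let x_1 = y, x_2 = y'. Then x_1' = x_2 and x_2' = -2x_1 + 3x_2.
A = [[0,1],[-2,3]]; det(A-λI) = λ^2 - 3λ + 2.
Eigenvalues λ = 2, 1 with eigenvectors (1,2), (1,1).

y(t) = K_1e^(2t) + K_2e^(t)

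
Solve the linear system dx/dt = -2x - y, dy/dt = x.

Coefficient matrix A = [[-2, -1], [1, 0]].
Characteristic polynomial det(A - λI) = λ^2 + 2λ + 1 = 0.
Single eigenvalue λ = -1 with algebraic multiplicity 2.
Eigenvector v = (-1,1); generalized eigenvector w with (A-λI)w=v is (3,-2).
General solution: e^(-t)[C_1·v + C_2·(t·v + w)].

x(t) = -C_1e^(-t) - C_2te^(-t) + 3C_2e^(-t), y(t) = C_1e^(-t) + C_2te^(-t) - 2C_2e^(-t)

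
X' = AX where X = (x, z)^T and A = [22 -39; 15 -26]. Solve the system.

Coefficient matrix A = [[22, -39], [15, -26]].
Characteristic polynomial det(A - λI) = λ^2 + 4λ + 13 = 0.
Eigenvalues λ = -2 ± 3i (complex conjugate pair).
For λ=-2+3i: an eigenvector is (2,1) - i(3,2) = (2 - 3i, 1 - 2i).
A real fundamental pair from Re and Im of e^((-2+3i)t)v: X_1 = e^(-2t)(cos(3t)·(2,1) + sin(3t)·(3,2)), X_2 = e^(-2t)(sin(3t)·(2,1) - cos(3t)·(3,2)).
General solution: C_1X_1 + C_2X_2.

x(t) = 3C_1e^(-2t)sin(3t) + 2C_1e^(-2t)cos(3t) + 2C_2e^(-2t)sin(3t) - 3C_2e^(-2t)cos(3t), z(t) = 2C_1e^(-2t)sin(3t) + C_1e^(-2t)cos(3t) + C_2e^(-2t)sin(3t) - 2C_2e^(-2t)cos(3t)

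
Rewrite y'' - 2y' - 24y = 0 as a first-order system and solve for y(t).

y(t) = c_1e^(6t) + c_2e^(-4t)

Let x_1 = y, x_2 = y'. Then x_1' = x_2 and x_2' = 24x_1 + 2x_2.
A = [[0,1],[24,2]]; det(A-λI) = λ^2 - 2λ - 24.
Eigenvalues λ = 6, -4 with eigenvectors (1,6), (1,-4).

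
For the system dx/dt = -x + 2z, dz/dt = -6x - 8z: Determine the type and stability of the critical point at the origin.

stable node

A = [[-1,2],[-6,-8]]; det(A-λI) = λ^2 + 9λ + 20.
λ = -4, -5: both negative.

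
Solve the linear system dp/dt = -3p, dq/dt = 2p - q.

p(t) = K_2e^(-3t), q(t) = K_1e^(-t) - K_2e^(-3t)

Coefficient matrix A = [[-3, 0], [2, -1]].
Characteristic polynomial det(A - λI) = λ^2 + 4λ + 3 = 0.
Eigenvalues λ = -1, -3.
For λ=-1: (A-λI) row 1 is [-2, 0], so an eigenvector is (0, 1).
For λ=-3: (A-λI) row 2 is [2, 2], so an eigenvector is (1, -1).
General solution: K_1e^(-t)(0,1) + K_2e^(-3t)(1,-1).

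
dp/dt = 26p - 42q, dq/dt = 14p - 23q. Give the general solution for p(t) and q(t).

Coefficient matrix A = [[26, -42], [14, -23]].
Characteristic polynomial det(A - λI) = λ^2 - 3λ - 10 = 0.
Eigenvalues λ = -2, 5.
For λ=-2: (A-λI) row 1 is [28, -42], so an eigenvector is (-3, -2).
For λ=5: (A-λI) row 1 is [21, -42], so an eigenvector is (-2, -1).
General solution: K_1e^(-2t)(-3,-2) + K_2e^(5t)(-2,-1).

p(t) = -3K_1e^(-2t) - 2K_2e^(5t), q(t) = -2K_1e^(-2t) - K_2e^(5t)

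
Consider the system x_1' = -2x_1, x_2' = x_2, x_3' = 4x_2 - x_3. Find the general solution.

x_1(t) = C_1e^(-2t), x_2(t) = C_2e^(t), x_3(t) = 2C_2e^(t) + C_3e^(-t)

Coefficient matrix A = [[-2, 0, 0], [0, 1, 0], [0, 4, -1]].
det(A - λI) = 0 gives eigenvalues λ = -2, 1, -1.
For λ=-2: eigenvector (1,0,0).
For λ=1: eigenvector (0,1,2).
For λ=-1: eigenvector (0,0,1).
General solution: C_1e^(-2t)(1,0,0) + C_2e^(t)(0,1,2) + C_3e^(-t)(0,0,1).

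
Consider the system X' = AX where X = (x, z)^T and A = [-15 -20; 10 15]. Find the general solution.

x(t) = c_1e^(5t) + 2c_2e^(-5t), z(t) = -c_1e^(5t) - c_2e^(-5t)

Coefficient matrix A = [[-15, -20], [10, 15]].
Characteristic polynomial det(A - λI) = λ^2 - 25 = 0.
Eigenvalues λ = 5, -5.
For λ=5: (A-λI) row 1 is [-20, -20], so an eigenvector is (1, -1).
For λ=-5: (A-λI) row 1 is [-10, -20], so an eigenvector is (2, -1).
General solution: c_1e^(5t)(1,-1) + c_2e^(-5t)(2,-1).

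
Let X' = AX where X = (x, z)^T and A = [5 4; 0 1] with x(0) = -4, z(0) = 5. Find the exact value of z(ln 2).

A = [[5,4],[0,1]]; eigenvalues λ = 5, 1.
Eigenvectors: (1,0) for λ=5, (1,-1) for λ=1.
From the initial condition, c_1 = 1, c_2 = -5.
z(ln 2) = (1)(2^5)(0) + (-5)(2^1)(-1) = 10.

10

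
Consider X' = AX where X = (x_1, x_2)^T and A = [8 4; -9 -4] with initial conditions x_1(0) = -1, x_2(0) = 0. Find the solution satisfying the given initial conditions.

Coefficient matrix A = [[8, 4], [-9, -4]].
Characteristic polynomial det(A - λI) = λ^2 - 4λ + 4 = 0.
Single eigenvalue λ = 2 with algebraic multiplicity 2.
Eigenvector v = (2,-3); generalized eigenvector w with (A-λI)w=v is (-1,2).
General solution: e^(2t)[c_1·v + c_2·(t·v + w)].
Applying x_1(0)=-1, x_2(0)=0 gives c_1=-2, c_2=-3.

x_1(t) = -6te^(2t) - e^(2t), x_2(t) = 9te^(2t)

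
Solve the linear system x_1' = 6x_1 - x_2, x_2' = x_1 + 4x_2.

x_1(t) = -c_1e^(5t) - c_2te^(5t), x_2(t) = -c_1e^(5t) - c_2te^(5t) + c_2e^(5t)

Coefficient matrix A = [[6, -1], [1, 4]].
Characteristic polynomial det(A - λI) = λ^2 - 10λ + 25 = 0.
Single eigenvalue λ = 5 with algebraic multiplicity 2.
Eigenvector v = (-1,-1); generalized eigenvector w with (A-λI)w=v is (0,1).
General solution: e^(5t)[c_1·v + c_2·(t·v + w)].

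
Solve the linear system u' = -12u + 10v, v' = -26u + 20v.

u(t) = -2K_1e^(4t)sin(2t) - K_1e^(4t)cos(2t) - K_2e^(4t)sin(2t) + 2K_2e^(4t)cos(2t), v(t) = -3K_1e^(4t)sin(2t) - 2K_1e^(4t)cos(2t) - 2K_2e^(4t)sin(2t) + 3K_2e^(4t)cos(2t)

Coefficient matrix A = [[-12, 10], [-26, 20]].
Characteristic polynomial det(A - λI) = λ^2 - 8λ + 20 = 0.
Eigenvalues λ = 4 ± 2i (complex conjugate pair).
For λ=4+2i: an eigenvector is (-1,-2) - i(-2,-3) = (-1 + 2i, -2 + 3i).
A real fundamental pair from Re and Im of e^((4+2i)t)v: X_1 = e^(4t)(cos(2t)·(-1,-2) + sin(2t)·(-2,-3)), X_2 = e^(4t)(sin(2t)·(-1,-2) - cos(2t)·(-2,-3)).
General solution: K_1X_1 + K_2X_2.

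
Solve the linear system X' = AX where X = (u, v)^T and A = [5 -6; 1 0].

Coefficient matrix A = [[5, -6], [1, 0]].
Characteristic polynomial det(A - λI) = λ^2 - 5λ + 6 = 0.
Eigenvalues λ = 2, 3.
For λ=2: (A-λI) row 1 is [3, -6], so an eigenvector is (-2, -1).
For λ=3: (A-λI) row 1 is [2, -6], so an eigenvector is (3, 1).
General solution: K_1e^(2t)(-2,-1) + K_2e^(3t)(3,1).

u(t) = -2K_1e^(2t) + 3K_2e^(3t), v(t) = -K_1e^(2t) + K_2e^(3t)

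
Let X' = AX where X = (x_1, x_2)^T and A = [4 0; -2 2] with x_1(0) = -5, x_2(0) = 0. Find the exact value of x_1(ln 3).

A = [[4,0],[-2,2]]; eigenvalues λ = 4, 2.
Eigenvectors: (1,-1) for λ=4, (0,-1) for λ=2.
From the initial condition, c_1 = -5, c_2 = 5.
x_1(ln 3) = (-5)(3^4)(1) + (5)(3^2)(0) = -405.

-405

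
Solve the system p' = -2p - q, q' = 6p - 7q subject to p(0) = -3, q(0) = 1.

p(t) = -10e^(-4t) + 7e^(-5t), q(t) = -20e^(-4t) + 21e^(-5t)

Coefficient matrix A = [[-2, -1], [6, -7]].
Characteristic polynomial det(A - λI) = λ^2 + 9λ + 20 = 0.
Eigenvalues λ = -4, -5.
For λ=-4: (A-λI) row 1 is [2, -1], so an eigenvector is (1, 2).
For λ=-5: (A-λI) row 1 is [3, -1], so an eigenvector is (1, 3).
General solution: C_1e^(-4t)(1,2) + C_2e^(-5t)(1,3).
Applying p(0)=-3, q(0)=1 gives C_1=-10, C_2=7.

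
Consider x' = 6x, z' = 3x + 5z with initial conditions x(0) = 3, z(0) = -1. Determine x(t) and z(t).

Coefficient matrix A = [[6, 0], [3, 5]].
Characteristic polynomial det(A - λI) = λ^2 - 11λ + 30 = 0.
Eigenvalues λ = 6, 5.
For λ=6: (A-λI) row 2 is [3, -1], so an eigenvector is (1, 3).
For λ=5: (A-λI) row 1 is [1, 0], so an eigenvector is (0, 1).
General solution: c_1e^(6t)(1,3) + c_2e^(5t)(0,1).
Applying x(0)=3, z(0)=-1 gives c_1=3, c_2=-10.

x(t) = 3e^(6t), z(t) = 9e^(6t) - 10e^(5t)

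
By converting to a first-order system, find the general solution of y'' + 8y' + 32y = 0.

y(t) = K_1e^(-4t)cos(4t) + K_2e^(-4t)sin(4t)

Let x_1 = y, x_2 = y'. Then x_1' = x_2 and x_2' = -32x_1 - 8x_2.
A = [[0,1],[-32,-8]]; det(A-λI) = λ^2 + 8λ + 32.
Eigenvalues λ = -4 ± 4i.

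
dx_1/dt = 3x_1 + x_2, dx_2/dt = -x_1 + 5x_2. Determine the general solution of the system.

x_1(t) = -c_1e^(4t) - c_2te^(4t) + 2c_2e^(4t), x_2(t) = -c_1e^(4t) - c_2te^(4t) + c_2e^(4t)

Coefficient matrix A = [[3, 1], [-1, 5]].
Characteristic polynomial det(A - λI) = λ^2 - 8λ + 16 = 0.
Single eigenvalue λ = 4 with algebraic multiplicity 2.
Eigenvector v = (-1,-1); generalized eigenvector w with (A-λI)w=v is (2,1).
General solution: e^(4t)[c_1·v + c_2·(t·v + w)].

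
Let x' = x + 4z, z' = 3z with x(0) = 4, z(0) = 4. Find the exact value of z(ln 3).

108

A = [[1,4],[0,3]]; eigenvalues λ = 1, 3.
Eigenvectors: (-1,0) for λ=1, (2,1) for λ=3.
From the initial condition, c_1 = 4, c_2 = 4.
z(ln 3) = (4)(3^1)(0) + (4)(3^3)(1) = 108.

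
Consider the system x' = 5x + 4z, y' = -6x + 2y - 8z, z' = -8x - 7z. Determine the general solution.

Coefficient matrix A = [[5, 0, 4], [-6, 2, -8], [-8, 0, -7]].
det(A - λI) = 0 gives eigenvalues λ = -3, 2, 1.
For λ=-3: eigenvector (-1,2,2).
For λ=2: eigenvector (0,1,0).
For λ=1: eigenvector (-1,2,1).
General solution: c_1e^(-3t)(-1,2,2) + c_2e^(2t)(0,1,0) + c_3e^(t)(-1,2,1).

x(t) = -c_1e^(-3t) - c_3e^(t), y(t) = 2c_1e^(-3t) + c_2e^(2t) + 2c_3e^(t), z(t) = 2c_1e^(-3t) + c_3e^(t)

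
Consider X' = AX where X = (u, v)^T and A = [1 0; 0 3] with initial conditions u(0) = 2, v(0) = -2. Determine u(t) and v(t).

u(t) = 2e^(t), v(t) = -2e^(3t)

Coefficient matrix A = [[1, 0], [0, 3]].
Characteristic polynomial det(A - λI) = λ^2 - 4λ + 3 = 0.
Eigenvalues λ = 3, 1.
For λ=3: (A-λI) row 1 is [-2, 0], so an eigenvector is (0, 1).
For λ=1: (A-λI) row 2 is [0, 2], so an eigenvector is (-1, 0).
General solution: c_1e^(3t)(0,1) + c_2e^(t)(-1,0).
Applying u(0)=2, v(0)=-2 gives c_1=-2, c_2=-2.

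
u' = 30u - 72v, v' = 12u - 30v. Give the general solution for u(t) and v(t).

u(t) = 3C_1e^(6t) + 2C_2e^(-6t), v(t) = C_1e^(6t) + C_2e^(-6t)

Coefficient matrix A = [[30, -72], [12, -30]].
Characteristic polynomial det(A - λI) = λ^2 - 36 = 0.
Eigenvalues λ = 6, -6.
For λ=6: (A-λI) row 1 is [24, -72], so an eigenvector is (3, 1).
For λ=-6: (A-λI) row 1 is [36, -72], so an eigenvector is (2, 1).
General solution: C_1e^(6t)(3,1) + C_2e^(-6t)(2,1).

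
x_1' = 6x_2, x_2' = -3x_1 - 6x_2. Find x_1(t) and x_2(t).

Coefficient matrix A = [[0, 6], [-3, -6]].
Characteristic polynomial det(A - λI) = λ^2 + 6λ + 18 = 0.
Eigenvalues λ = -3 ± 3i (complex conjugate pair).
For λ=-3+3i: an eigenvector is (-1,1) - i(1,0) = (-1 - i, 1).
A real fundamental pair from Re and Im of e^((-3+3i)t)v: X_1 = e^(-3t)(cos(3t)·(-1,1) + sin(3t)·(1,0)), X_2 = e^(-3t)(sin(3t)·(-1,1) - cos(3t)·(1,0)).
General solution: c_1X_1 + c_2X_2.

x_1(t) = c_1e^(-3t)sin(3t) - c_1e^(-3t)cos(3t) - c_2e^(-3t)sin(3t) - c_2e^(-3t)cos(3t), x_2(t) = c_1e^(-3t)cos(3t) + c_2e^(-3t)sin(3t)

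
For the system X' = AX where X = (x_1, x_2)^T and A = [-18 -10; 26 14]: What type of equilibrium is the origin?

stable spiral

A = [[-18,-10],[26,14]]; det(A-λI) = λ^2 + 4λ + 8.
λ = -2 ± 2i: negative real part.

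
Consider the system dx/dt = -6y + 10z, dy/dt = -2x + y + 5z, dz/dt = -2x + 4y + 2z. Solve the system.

Coefficient matrix A = [[0, -6, 10], [-2, 1, 5], [-2, 4, 2]].
det(A - λI) = 0 gives eigenvalues λ = 4, 2, -3.
For λ=4: eigenvector (-1,-1,-1).
For λ=2: eigenvector (2,1,1).
For λ=-3: eigenvector (2,1,0).
General solution: c_1e^(4t)(-1,-1,-1) + c_2e^(2t)(2,1,1) + c_3e^(-3t)(2,1,0).

x(t) = -c_1e^(4t) + 2c_2e^(2t) + 2c_3e^(-3t), y(t) = -c_1e^(4t) + c_2e^(2t) + c_3e^(-3t), z(t) = -c_1e^(4t) + c_2e^(2t)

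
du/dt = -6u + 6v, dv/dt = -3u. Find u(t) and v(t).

Coefficient matrix A = [[-6, 6], [-3, 0]].
Characteristic polynomial det(A - λI) = λ^2 + 6λ + 18 = 0.
Eigenvalues λ = -3 ± 3i (complex conjugate pair).
For λ=-3+3i: an eigenvector is (-1,0) - i(1,1) = (-1 - i, 0 - i).
A real fundamental pair from Re and Im of e^((-3+3i)t)v: X_1 = e^(-3t)(cos(3t)·(-1,0) + sin(3t)·(1,1)), X_2 = e^(-3t)(sin(3t)·(-1,0) - cos(3t)·(1,1)).
General solution: c_1X_1 + c_2X_2.

u(t) = c_1e^(-3t)sin(3t) - c_1e^(-3t)cos(3t) - c_2e^(-3t)sin(3t) - c_2e^(-3t)cos(3t), v(t) = c_1e^(-3t)sin(3t) - c_2e^(-3t)cos(3t)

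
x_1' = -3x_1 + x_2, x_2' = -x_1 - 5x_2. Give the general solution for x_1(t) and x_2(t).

Coefficient matrix A = [[-3, 1], [-1, -5]].
Characteristic polynomial det(A - λI) = λ^2 + 8λ + 16 = 0.
Single eigenvalue λ = -4 with algebraic multiplicity 2.
Eigenvector v = (1,-1); generalized eigenvector w with (A-λI)w=v is (-2,3).
General solution: e^(-4t)[K_1·v + K_2·(t·v + w)].

x_1(t) = K_1e^(-4t) + K_2te^(-4t) - 2K_2e^(-4t), x_2(t) = -K_1e^(-4t) - K_2te^(-4t) + 3K_2e^(-4t)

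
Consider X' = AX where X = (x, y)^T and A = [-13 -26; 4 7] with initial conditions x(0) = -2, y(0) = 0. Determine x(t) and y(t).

Coefficient matrix A = [[-13, -26], [4, 7]].
Characteristic polynomial det(A - λI) = λ^2 + 6λ + 13 = 0.
Eigenvalues λ = -3 ± 2i (complex conjugate pair).
For λ=-3+2i: an eigenvector is (3,-1) - i(-2,1) = (3 + 2i, -1 - i).
A real fundamental pair from Re and Im of e^((-3+2i)t)v: X_1 = e^(-3t)(cos(2t)·(3,-1) + sin(2t)·(-2,1)), X_2 = e^(-3t)(sin(2t)·(3,-1) - cos(2t)·(-2,1)).
General solution: K_1X_1 + K_2X_2.
Applying x(0)=-2, y(0)=0 gives K_1=-2, K_2=2.

x(t) = 10e^(-3t)sin(2t) - 2e^(-3t)cos(2t), y(t) = -4e^(-3t)sin(2t)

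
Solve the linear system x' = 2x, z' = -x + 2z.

Coefficient matrix A = [[2, 0], [-1, 2]].
Characteristic polynomial det(A - λI) = λ^2 - 4λ + 4 = 0.
Single eigenvalue λ = 2 with algebraic multiplicity 2.
Eigenvector v = (0,1); generalized eigenvector w with (A-λI)w=v is (-1,2).
General solution: e^(2t)[C_1·v + C_2·(t·v + w)].

x(t) = -C_2e^(2t), z(t) = C_1e^(2t) + C_2te^(2t) + 2C_2e^(2t)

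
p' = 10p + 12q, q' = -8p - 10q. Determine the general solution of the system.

p(t) = 3c_1e^(2t) + c_2e^(-2t), q(t) = -2c_1e^(2t) - c_2e^(-2t)

Coefficient matrix A = [[10, 12], [-8, -10]].
Characteristic polynomial det(A - λI) = λ^2 - 4 = 0.
Eigenvalues λ = 2, -2.
For λ=2: (A-λI) row 1 is [8, 12], so an eigenvector is (3, -2).
For λ=-2: (A-λI) row 1 is [12, 12], so an eigenvector is (1, -1).
General solution: c_1e^(2t)(3,-2) + c_2e^(-2t)(1,-1).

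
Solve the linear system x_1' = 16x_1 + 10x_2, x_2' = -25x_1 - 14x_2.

Coefficient matrix A = [[16, 10], [-25, -14]].
Characteristic polynomial det(A - λI) = λ^2 - 2λ + 26 = 0.
Eigenvalues λ = 1 ± 5i (complex conjugate pair).
For λ=1+5i: an eigenvector is (-1,1) - i(-1,2) = (-1 + i, 1 - 2i).
A real fundamental pair from Re and Im of e^((1+5i)t)v: X_1 = e^(t)(cos(5t)·(-1,1) + sin(5t)·(-1,2)), X_2 = e^(t)(sin(5t)·(-1,1) - cos(5t)·(-1,2)).
General solution: K_1X_1 + K_2X_2.

x_1(t) = -K_1e^(t)sin(5t) - K_1e^(t)cos(5t) - K_2e^(t)sin(5t) + K_2e^(t)cos(5t), x_2(t) = 2K_1e^(t)sin(5t) + K_1e^(t)cos(5t) + K_2e^(t)sin(5t) - 2K_2e^(t)cos(5t)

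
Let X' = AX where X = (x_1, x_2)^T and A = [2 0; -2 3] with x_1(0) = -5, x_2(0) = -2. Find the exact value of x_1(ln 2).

-20

A = [[2,0],[-2,3]]; eigenvalues λ = 2, 3.
Eigenvectors: (-1,-2) for λ=2, (0,1) for λ=3.
From the initial condition, c_1 = 5, c_2 = 8.
x_1(ln 2) = (5)(2^2)(-1) + (8)(2^3)(0) = -20.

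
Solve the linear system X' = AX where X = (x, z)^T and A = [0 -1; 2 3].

Coefficient matrix A = [[0, -1], [2, 3]].
Characteristic polynomial det(A - λI) = λ^2 - 3λ + 2 = 0.
Eigenvalues λ = 2, 1.
For λ=2: (A-λI) row 1 is [-2, -1], so an eigenvector is (1, -2).
For λ=1: (A-λI) row 1 is [-1, -1], so an eigenvector is (1, -1).
General solution: C_1e^(2t)(1,-2) + C_2e^(t)(1,-1).

x(t) = C_1e^(2t) + C_2e^(t), z(t) = -2C_1e^(2t) - C_2e^(t)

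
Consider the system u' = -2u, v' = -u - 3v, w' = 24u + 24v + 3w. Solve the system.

Coefficient matrix A = [[-2, 0, 0], [-1, -3, 0], [24, 24, 3]].
det(A - λI) = 0 gives eigenvalues λ = -3, 3, -2.
For λ=-3: eigenvector (0,1,-4).
For λ=3: eigenvector (0,0,1).
For λ=-2: eigenvector (-1,1,0).
General solution: C_1e^(-3t)(0,1,-4) + C_2e^(3t)(0,0,1) + C_3e^(-2t)(-1,1,0).

u(t) = -C_3e^(-2t), v(t) = C_1e^(-3t) + C_3e^(-2t), w(t) = -4C_1e^(-3t) + C_2e^(3t)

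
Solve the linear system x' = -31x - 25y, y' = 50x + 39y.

x(t) = 2C_1e^(4t)sin(5t) - C_1e^(4t)cos(5t) - C_2e^(4t)sin(5t) - 2C_2e^(4t)cos(5t), y(t) = -3C_1e^(4t)sin(5t) + C_1e^(4t)cos(5t) + C_2e^(4t)sin(5t) + 3C_2e^(4t)cos(5t)

Coefficient matrix A = [[-31, -25], [50, 39]].
Characteristic polynomial det(A - λI) = λ^2 - 8λ + 41 = 0.
Eigenvalues λ = 4 ± 5i (complex conjugate pair).
For λ=4+5i: an eigenvector is (-1,1) - i(2,-3) = (-1 - 2i, 1 + 3i).
A real fundamental pair from Re and Im of e^((4+5i)t)v: X_1 = e^(4t)(cos(5t)·(-1,1) + sin(5t)·(2,-3)), X_2 = e^(4t)(sin(5t)·(-1,1) - cos(5t)·(2,-3)).
General solution: C_1X_1 + C_2X_2.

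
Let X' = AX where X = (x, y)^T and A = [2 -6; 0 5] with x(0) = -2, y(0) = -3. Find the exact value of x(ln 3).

A = [[2,-6],[0,5]]; eigenvalues λ = 2, 5.
Eigenvectors: (1,0) for λ=2, (2,-1) for λ=5.
From the initial condition, c_1 = -8, c_2 = 3.
x(ln 3) = (-8)(3^2)(1) + (3)(3^5)(2) = 1386.

1386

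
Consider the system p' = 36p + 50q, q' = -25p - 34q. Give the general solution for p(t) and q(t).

Coefficient matrix A = [[36, 50], [-25, -34]].
Characteristic polynomial det(A - λI) = λ^2 - 2λ + 26 = 0.
Eigenvalues λ = 1 ± 5i (complex conjugate pair).
For λ=1+5i: an eigenvector is (3,-2) - i(1,-1) = (3 - i, -2 + i).
A real fundamental pair from Re and Im of e^((1+5i)t)v: X_1 = e^(t)(cos(5t)·(3,-2) + sin(5t)·(1,-1)), X_2 = e^(t)(sin(5t)·(3,-2) - cos(5t)·(1,-1)).
General solution: C_1X_1 + C_2X_2.

p(t) = C_1e^(t)sin(5t) + 3C_1e^(t)cos(5t) + 3C_2e^(t)sin(5t) - C_2e^(t)cos(5t), q(t) = -C_1e^(t)sin(5t) - 2C_1e^(t)cos(5t) - 2C_2e^(t)sin(5t) + C_2e^(t)cos(5t)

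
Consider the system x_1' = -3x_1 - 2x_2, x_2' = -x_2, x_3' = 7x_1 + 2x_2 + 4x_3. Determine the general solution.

x_1(t) = c_1e^(-3t) - c_3e^(-t), x_2(t) = c_3e^(-t), x_3(t) = -c_1e^(-3t) + c_2e^(4t) + c_3e^(-t)

Coefficient matrix A = [[-3, -2, 0], [0, -1, 0], [7, 2, 4]].
det(A - λI) = 0 gives eigenvalues λ = -3, 4, -1.
For λ=-3: eigenvector (1,0,-1).
For λ=4: eigenvector (0,0,1).
For λ=-1: eigenvector (-1,1,1).
General solution: c_1e^(-3t)(1,0,-1) + c_2e^(4t)(0,0,1) + c_3e^(-t)(-1,1,1).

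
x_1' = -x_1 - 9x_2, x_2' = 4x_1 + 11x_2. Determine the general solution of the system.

x_1(t) = 3K_1e^(5t) + 3K_2te^(5t) - 2K_2e^(5t), x_2(t) = -2K_1e^(5t) - 2K_2te^(5t) + K_2e^(5t)

Coefficient matrix A = [[-1, -9], [4, 11]].
Characteristic polynomial det(A - λI) = λ^2 - 10λ + 25 = 0.
Single eigenvalue λ = 5 with algebraic multiplicity 2.
Eigenvector v = (3,-2); generalized eigenvector w with (A-λI)w=v is (-2,1).
General solution: e^(5t)[K_1·v + K_2·(t·v + w)].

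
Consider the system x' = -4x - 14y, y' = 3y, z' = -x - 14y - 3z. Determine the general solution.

x(t) = C_1e^(-4t) - 2C_2e^(3t), y(t) = C_2e^(3t), z(t) = C_1e^(-4t) - 2C_2e^(3t) + C_3e^(-3t)

Coefficient matrix A = [[-4, -14, 0], [0, 3, 0], [-1, -14, -3]].
det(A - λI) = 0 gives eigenvalues λ = -4, 3, -3.
For λ=-4: eigenvector (1,0,1).
For λ=3: eigenvector (-2,1,-2).
For λ=-3: eigenvector (0,0,1).
General solution: C_1e^(-4t)(1,0,1) + C_2e^(3t)(-2,1,-2) + C_3e^(-3t)(0,0,1).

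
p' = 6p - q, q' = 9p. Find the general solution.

p(t) = -c_1e^(3t) - c_2te^(3t) - c_2e^(3t), q(t) = -3c_1e^(3t) - 3c_2te^(3t) - 2c_2e^(3t)

Coefficient matrix A = [[6, -1], [9, 0]].
Characteristic polynomial det(A - λI) = λ^2 - 6λ + 9 = 0.
Single eigenvalue λ = 3 with algebraic multiplicity 2.
Eigenvector v = (-1,-3); generalized eigenvector w with (A-λI)w=v is (-1,-2).
General solution: e^(3t)[c_1·v + c_2·(t·v + w)].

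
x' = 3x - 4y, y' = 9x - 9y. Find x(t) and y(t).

x(t) = 2K_1e^(-3t) + 2K_2te^(-3t) - K_2e^(-3t), y(t) = 3K_1e^(-3t) + 3K_2te^(-3t) - 2K_2e^(-3t)

Coefficient matrix A = [[3, -4], [9, -9]].
Characteristic polynomial det(A - λI) = λ^2 + 6λ + 9 = 0.
Single eigenvalue λ = -3 with algebraic multiplicity 2.
Eigenvector v = (2,3); generalized eigenvector w with (A-λI)w=v is (-1,-2).
General solution: e^(-3t)[K_1·v + K_2·(t·v + w)].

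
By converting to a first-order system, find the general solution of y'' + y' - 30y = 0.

Let x_1 = y, x_2 = y'. Then x_1' = x_2 and x_2' = 30x_1 - x_2.
A = [[0,1],[30,-1]]; det(A-λI) = λ^2 + λ - 30.
Eigenvalues λ = -6, 5 with eigenvectors (1,-6), (1,5).

y(t) = K_1e^(-6t) + K_2e^(5t)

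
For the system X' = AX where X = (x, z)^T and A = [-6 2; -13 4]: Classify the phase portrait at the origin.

stable spiral

A = [[-6,2],[-13,4]]; det(A-λI) = λ^2 + 2λ + 2.
λ = -1 ± i: negative real part.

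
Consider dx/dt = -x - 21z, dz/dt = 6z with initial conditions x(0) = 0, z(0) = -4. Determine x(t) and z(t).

Coefficient matrix A = [[-1, -21], [0, 6]].
Characteristic polynomial det(A - λI) = λ^2 - 5λ - 6 = 0.
Eigenvalues λ = -1, 6.
For λ=-1: (A-λI) row 1 is [0, -21], so an eigenvector is (-1, 0).
For λ=6: (A-λI) row 1 is [-7, -21], so an eigenvector is (3, -1).
General solution: c_1e^(-t)(-1,0) + c_2e^(6t)(3,-1).
Applying x(0)=0, z(0)=-4 gives c_1=12, c_2=4.

x(t) = 12e^(6t) - 12e^(-t), z(t) = -4e^(6t)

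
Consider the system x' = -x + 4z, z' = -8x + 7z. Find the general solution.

x(t) = K_1e^(3t)cos(4t) + K_2e^(3t)sin(4t), z(t) = -K_1e^(3t)sin(4t) + K_1e^(3t)cos(4t) + K_2e^(3t)sin(4t) + K_2e^(3t)cos(4t)

Coefficient matrix A = [[-1, 4], [-8, 7]].
Characteristic polynomial det(A - λI) = λ^2 - 6λ + 25 = 0.
Eigenvalues λ = 3 ± 4i (complex conjugate pair).
For λ=3+4i: an eigenvector is (1,1) - i(0,-1) = (1, 1 + i).
A real fundamental pair from Re and Im of e^((3+4i)t)v: X_1 = e^(3t)(cos(4t)·(1,1) + sin(4t)·(0,-1)), X_2 = e^(3t)(sin(4t)·(1,1) - cos(4t)·(0,-1)).
General solution: K_1X_1 + K_2X_2.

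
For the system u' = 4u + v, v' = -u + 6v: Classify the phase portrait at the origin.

A = [[4,1],[-1,6]]; det(A-λI) = λ^2 - 10λ + 25.
repeated λ = 5 with a single eigenvector.

unstable improper node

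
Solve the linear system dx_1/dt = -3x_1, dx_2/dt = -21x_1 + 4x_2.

Coefficient matrix A = [[-3, 0], [-21, 4]].
Characteristic polynomial det(A - λI) = λ^2 - λ - 12 = 0.
Eigenvalues λ = -3, 4.
For λ=-3: (A-λI) row 2 is [-21, 7], so an eigenvector is (1, 3).
For λ=4: (A-λI) row 1 is [-7, 0], so an eigenvector is (0, -1).
General solution: C_1e^(-3t)(1,3) + C_2e^(4t)(0,-1).

x_1(t) = C_1e^(-3t), x_2(t) = 3C_1e^(-3t) - C_2e^(4t)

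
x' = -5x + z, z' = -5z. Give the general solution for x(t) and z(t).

Coefficient matrix A = [[-5, 1], [0, -5]].
Characteristic polynomial det(A - λI) = λ^2 + 10λ + 25 = 0.
Single eigenvalue λ = -5 with algebraic multiplicity 2.
Eigenvector v = (1,0); generalized eigenvector w with (A-λI)w=v is (-3,1).
General solution: e^(-5t)[c_1·v + c_2·(t·v + w)].

x(t) = c_1e^(-5t) + c_2te^(-5t) - 3c_2e^(-5t), z(t) = c_2e^(-5t)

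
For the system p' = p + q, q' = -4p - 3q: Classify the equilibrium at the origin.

stable improper node

A = [[1,1],[-4,-3]]; det(A-λI) = λ^2 + 2λ + 1.
repeated λ = -1 with a single eigenvector.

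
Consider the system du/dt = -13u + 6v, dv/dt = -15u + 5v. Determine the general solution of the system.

u(t) = -C_1e^(-4t)sin(3t) - C_1e^(-4t)cos(3t) - C_2e^(-4t)sin(3t) + C_2e^(-4t)cos(3t), v(t) = -C_1e^(-4t)sin(3t) - 2C_1e^(-4t)cos(3t) - 2C_2e^(-4t)sin(3t) + C_2e^(-4t)cos(3t)

Coefficient matrix A = [[-13, 6], [-15, 5]].
Characteristic polynomial det(A - λI) = λ^2 + 8λ + 25 = 0.
Eigenvalues λ = -4 ± 3i (complex conjugate pair).
For λ=-4+3i: an eigenvector is (-1,-2) - i(-1,-1) = (-1 + i, -2 + i).
A real fundamental pair from Re and Im of e^((-4+3i)t)v: X_1 = e^(-4t)(cos(3t)·(-1,-2) + sin(3t)·(-1,-1)), X_2 = e^(-4t)(sin(3t)·(-1,-2) - cos(3t)·(-1,-1)).
General solution: C_1X_1 + C_2X_2.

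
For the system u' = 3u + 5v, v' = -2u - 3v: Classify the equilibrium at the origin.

A = [[3,5],[-2,-3]]; det(A-λI) = λ^2 + 1.
λ = 0 ± i: zero real part.

center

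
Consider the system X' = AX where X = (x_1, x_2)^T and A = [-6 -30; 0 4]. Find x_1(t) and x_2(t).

Coefficient matrix A = [[-6, -30], [0, 4]].
Characteristic polynomial det(A - λI) = λ^2 + 2λ - 24 = 0.
Eigenvalues λ = 4, -6.
For λ=4: (A-λI) row 1 is [-10, -30], so an eigenvector is (-3, 1).
For λ=-6: (A-λI) row 1 is [0, -30], so an eigenvector is (1, 0).
General solution: K_1e^(4t)(-3,1) + K_2e^(-6t)(1,0).

x_1(t) = -3K_1e^(4t) + K_2e^(-6t), x_2(t) = K_1e^(4t)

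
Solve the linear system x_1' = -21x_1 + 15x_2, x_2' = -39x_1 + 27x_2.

x_1(t) = 2C_1e^(3t)sin(3t) + C_1e^(3t)cos(3t) + C_2e^(3t)sin(3t) - 2C_2e^(3t)cos(3t), x_2(t) = 3C_1e^(3t)sin(3t) + 2C_1e^(3t)cos(3t) + 2C_2e^(3t)sin(3t) - 3C_2e^(3t)cos(3t)

Coefficient matrix A = [[-21, 15], [-39, 27]].
Characteristic polynomial det(A - λI) = λ^2 - 6λ + 18 = 0.
Eigenvalues λ = 3 ± 3i (complex conjugate pair).
For λ=3+3i: an eigenvector is (1,2) - i(2,3) = (1 - 2i, 2 - 3i).
A real fundamental pair from Re and Im of e^((3+3i)t)v: X_1 = e^(3t)(cos(3t)·(1,2) + sin(3t)·(2,3)), X_2 = e^(3t)(sin(3t)·(1,2) - cos(3t)·(2,3)).
General solution: C_1X_1 + C_2X_2.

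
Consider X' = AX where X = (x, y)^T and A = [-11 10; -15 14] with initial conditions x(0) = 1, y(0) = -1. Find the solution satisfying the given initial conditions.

x(t) = -4e^(4t) + 5e^(-t), y(t) = -6e^(4t) + 5e^(-t)

Coefficient matrix A = [[-11, 10], [-15, 14]].
Characteristic polynomial det(A - λI) = λ^2 - 3λ - 4 = 0.
Eigenvalues λ = 4, -1.
For λ=4: (A-λI) row 1 is [-15, 10], so an eigenvector is (2, 3).
For λ=-1: (A-λI) row 1 is [-10, 10], so an eigenvector is (1, 1).
General solution: K_1e^(4t)(2,3) + K_2e^(-t)(1,1).
Applying x(0)=1, y(0)=-1 gives K_1=-2, K_2=5.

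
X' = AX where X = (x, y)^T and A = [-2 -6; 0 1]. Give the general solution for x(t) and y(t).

x(t) = 2C_1e^(t) - C_2e^(-2t), y(t) = -C_1e^(t)

Coefficient matrix A = [[-2, -6], [0, 1]].
Characteristic polynomial det(A - λI) = λ^2 + λ - 2 = 0.
Eigenvalues λ = 1, -2.
For λ=1: (A-λI) row 1 is [-3, -6], so an eigenvector is (2, -1).
For λ=-2: (A-λI) row 1 is [0, -6], so an eigenvector is (-1, 0).
General solution: C_1e^(t)(2,-1) + C_2e^(-2t)(-1,0).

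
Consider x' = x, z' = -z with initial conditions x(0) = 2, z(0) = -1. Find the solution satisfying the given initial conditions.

Coefficient matrix A = [[1, 0], [0, -1]].
Characteristic polynomial det(A - λI) = λ^2 - 1 = 0.
Eigenvalues λ = -1, 1.
For λ=-1: (A-λI) row 1 is [2, 0], so an eigenvector is (0, -1).
For λ=1: (A-λI) row 2 is [0, -2], so an eigenvector is (1, 0).
General solution: C_1e^(-t)(0,-1) + C_2e^(t)(1,0).
Applying x(0)=2, z(0)=-1 gives C_1=1, C_2=2.

x(t) = 2e^(t), z(t) = -e^(-t)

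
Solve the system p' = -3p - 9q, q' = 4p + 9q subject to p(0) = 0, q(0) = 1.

p(t) = -9te^(3t), q(t) = 6te^(3t) + e^(3t)

Coefficient matrix A = [[-3, -9], [4, 9]].
Characteristic polynomial det(A - λI) = λ^2 - 6λ + 9 = 0.
Single eigenvalue λ = 3 with algebraic multiplicity 2.
Eigenvector v = (3,-2); generalized eigenvector w with (A-λI)w=v is (1,-1).
General solution: e^(3t)[K_1·v + K_2·(t·v + w)].
Applying p(0)=0, q(0)=1 gives K_1=1, K_2=-3.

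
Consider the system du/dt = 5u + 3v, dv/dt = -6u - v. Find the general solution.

u(t) = -K_1e^(2t)cos(3t) - K_2e^(2t)sin(3t), v(t) = K_1e^(2t)sin(3t) + K_1e^(2t)cos(3t) + K_2e^(2t)sin(3t) - K_2e^(2t)cos(3t)

Coefficient matrix A = [[5, 3], [-6, -1]].
Characteristic polynomial det(A - λI) = λ^2 - 4λ + 13 = 0.
Eigenvalues λ = 2 ± 3i (complex conjugate pair).
For λ=2+3i: an eigenvector is (-1,1) - i(0,1) = (-1, 1 - i).
A real fundamental pair from Re and Im of e^((2+3i)t)v: X_1 = e^(2t)(cos(3t)·(-1,1) + sin(3t)·(0,1)), X_2 = e^(2t)(sin(3t)·(-1,1) - cos(3t)·(0,1)).
General solution: K_1X_1 + K_2X_2.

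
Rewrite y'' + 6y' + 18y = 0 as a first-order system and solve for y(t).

y(t) = c_1e^(-3t)cos(3t) + c_2e^(-3t)sin(3t)

Let x_1 = y, x_2 = y'. Then x_1' = x_2 and x_2' = -18x_1 - 6x_2.
A = [[0,1],[-18,-6]]; det(A-λI) = λ^2 + 6λ + 18.
Eigenvalues λ = -3 ± 3i.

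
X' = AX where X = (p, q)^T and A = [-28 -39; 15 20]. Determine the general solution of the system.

p(t) = -3C_1e^(-4t)sin(3t) + 2C_1e^(-4t)cos(3t) + 2C_2e^(-4t)sin(3t) + 3C_2e^(-4t)cos(3t), q(t) = 2C_1e^(-4t)sin(3t) - C_1e^(-4t)cos(3t) - C_2e^(-4t)sin(3t) - 2C_2e^(-4t)cos(3t)

Coefficient matrix A = [[-28, -39], [15, 20]].
Characteristic polynomial det(A - λI) = λ^2 + 8λ + 25 = 0.
Eigenvalues λ = -4 ± 3i (complex conjugate pair).
For λ=-4+3i: an eigenvector is (2,-1) - i(-3,2) = (2 + 3i, -1 - 2i).
A real fundamental pair from Re and Im of e^((-4+3i)t)v: X_1 = e^(-4t)(cos(3t)·(2,-1) + sin(3t)·(-3,2)), X_2 = e^(-4t)(sin(3t)·(2,-1) - cos(3t)·(-3,2)).
General solution: C_1X_1 + C_2X_2.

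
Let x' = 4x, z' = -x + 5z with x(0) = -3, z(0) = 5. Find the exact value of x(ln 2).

A = [[4,0],[-1,5]]; eigenvalues λ = 5, 4.
Eigenvectors: (0,-1) for λ=5, (1,1) for λ=4.
From the initial condition, c_1 = -8, c_2 = -3.
x(ln 2) = (-8)(2^5)(0) + (-3)(2^4)(1) = -48.

-48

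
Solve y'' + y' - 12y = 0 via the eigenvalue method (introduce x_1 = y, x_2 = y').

Let x_1 = y, x_2 = y'. Then x_1' = x_2 and x_2' = 12x_1 - x_2.
A = [[0,1],[12,-1]]; det(A-λI) = λ^2 + λ - 12.
Eigenvalues λ = -4, 3 with eigenvectors (1,-4), (1,3).

y(t) = C_1e^(-4t) + C_2e^(3t)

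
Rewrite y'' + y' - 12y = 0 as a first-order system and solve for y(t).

Let x_1 = y, x_2 = y'. Then x_1' = x_2 and x_2' = 12x_1 - x_2.
A = [[0,1],[12,-1]]; det(A-λI) = λ^2 + λ - 12.
Eigenvalues λ = 3, -4 with eigenvectors (1,3), (1,-4).

y(t) = K_1e^(3t) + K_2e^(-4t)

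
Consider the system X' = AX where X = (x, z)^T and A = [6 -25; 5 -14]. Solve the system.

Coefficient matrix A = [[6, -25], [5, -14]].
Characteristic polynomial det(A - λI) = λ^2 + 8λ + 41 = 0.
Eigenvalues λ = -4 ± 5i (complex conjugate pair).
For λ=-4+5i: an eigenvector is (2,1) - i(-1,0) = (2 + i, 1).
A real fundamental pair from Re and Im of e^((-4+5i)t)v: X_1 = e^(-4t)(cos(5t)·(2,1) + sin(5t)·(-1,0)), X_2 = e^(-4t)(sin(5t)·(2,1) - cos(5t)·(-1,0)).
General solution: C_1X_1 + C_2X_2.

x(t) = -C_1e^(-4t)sin(5t) + 2C_1e^(-4t)cos(5t) + 2C_2e^(-4t)sin(5t) + C_2e^(-4t)cos(5t), z(t) = C_1e^(-4t)cos(5t) + C_2e^(-4t)sin(5t)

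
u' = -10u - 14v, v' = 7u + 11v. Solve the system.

u(t) = 2C_1e^(-3t) + C_2e^(4t), v(t) = -C_1e^(-3t) - C_2e^(4t)

Coefficient matrix A = [[-10, -14], [7, 11]].
Characteristic polynomial det(A - λI) = λ^2 - λ - 12 = 0.
Eigenvalues λ = -3, 4.
For λ=-3: (A-λI) row 1 is [-7, -14], so an eigenvector is (2, -1).
For λ=4: (A-λI) row 1 is [-14, -14], so an eigenvector is (1, -1).
General solution: C_1e^(-3t)(2,-1) + C_2e^(4t)(1,-1).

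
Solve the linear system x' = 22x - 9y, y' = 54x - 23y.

x(t) = c_1e^(-5t) - c_2e^(4t), y(t) = 3c_1e^(-5t) - 2c_2e^(4t)

Coefficient matrix A = [[22, -9], [54, -23]].
Characteristic polynomial det(A - λI) = λ^2 + λ - 20 = 0.
Eigenvalues λ = -5, 4.
For λ=-5: (A-λI) row 1 is [27, -9], so an eigenvector is (1, 3).
For λ=4: (A-λI) row 1 is [18, -9], so an eigenvector is (-1, -2).
General solution: c_1e^(-5t)(1,3) + c_2e^(4t)(-1,-2).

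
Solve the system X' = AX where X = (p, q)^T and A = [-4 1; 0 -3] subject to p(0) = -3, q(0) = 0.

p(t) = -3e^(-4t), q(t) = 0

Coefficient matrix A = [[-4, 1], [0, -3]].
Characteristic polynomial det(A - λI) = λ^2 + 7λ + 12 = 0.
Eigenvalues λ = -4, -3.
For λ=-4: (A-λI) row 1 is [0, 1], so an eigenvector is (1, 0).
For λ=-3: (A-λI) row 1 is [-1, 1], so an eigenvector is (-1, -1).
General solution: c_1e^(-4t)(1,0) + c_2e^(-3t)(-1,-1).
Applying p(0)=-3, q(0)=0 gives c_1=-3, c_2=0.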